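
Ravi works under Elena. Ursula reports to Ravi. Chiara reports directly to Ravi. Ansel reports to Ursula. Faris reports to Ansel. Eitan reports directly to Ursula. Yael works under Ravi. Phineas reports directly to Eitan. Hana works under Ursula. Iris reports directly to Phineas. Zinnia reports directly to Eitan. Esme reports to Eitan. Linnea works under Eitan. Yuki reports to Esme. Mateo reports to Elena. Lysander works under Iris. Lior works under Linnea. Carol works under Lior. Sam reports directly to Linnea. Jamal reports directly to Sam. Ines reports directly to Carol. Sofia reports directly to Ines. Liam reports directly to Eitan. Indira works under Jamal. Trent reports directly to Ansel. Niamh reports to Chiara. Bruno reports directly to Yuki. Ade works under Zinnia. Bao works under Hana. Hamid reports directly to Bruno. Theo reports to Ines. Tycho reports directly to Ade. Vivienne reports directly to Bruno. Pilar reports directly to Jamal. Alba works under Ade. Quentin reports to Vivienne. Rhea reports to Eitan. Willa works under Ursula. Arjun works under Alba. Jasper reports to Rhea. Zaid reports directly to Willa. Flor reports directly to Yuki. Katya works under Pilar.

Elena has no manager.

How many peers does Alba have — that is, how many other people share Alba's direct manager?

1

Alba reports to Ade. Ade's other direct reports are Tycho — 1 peer.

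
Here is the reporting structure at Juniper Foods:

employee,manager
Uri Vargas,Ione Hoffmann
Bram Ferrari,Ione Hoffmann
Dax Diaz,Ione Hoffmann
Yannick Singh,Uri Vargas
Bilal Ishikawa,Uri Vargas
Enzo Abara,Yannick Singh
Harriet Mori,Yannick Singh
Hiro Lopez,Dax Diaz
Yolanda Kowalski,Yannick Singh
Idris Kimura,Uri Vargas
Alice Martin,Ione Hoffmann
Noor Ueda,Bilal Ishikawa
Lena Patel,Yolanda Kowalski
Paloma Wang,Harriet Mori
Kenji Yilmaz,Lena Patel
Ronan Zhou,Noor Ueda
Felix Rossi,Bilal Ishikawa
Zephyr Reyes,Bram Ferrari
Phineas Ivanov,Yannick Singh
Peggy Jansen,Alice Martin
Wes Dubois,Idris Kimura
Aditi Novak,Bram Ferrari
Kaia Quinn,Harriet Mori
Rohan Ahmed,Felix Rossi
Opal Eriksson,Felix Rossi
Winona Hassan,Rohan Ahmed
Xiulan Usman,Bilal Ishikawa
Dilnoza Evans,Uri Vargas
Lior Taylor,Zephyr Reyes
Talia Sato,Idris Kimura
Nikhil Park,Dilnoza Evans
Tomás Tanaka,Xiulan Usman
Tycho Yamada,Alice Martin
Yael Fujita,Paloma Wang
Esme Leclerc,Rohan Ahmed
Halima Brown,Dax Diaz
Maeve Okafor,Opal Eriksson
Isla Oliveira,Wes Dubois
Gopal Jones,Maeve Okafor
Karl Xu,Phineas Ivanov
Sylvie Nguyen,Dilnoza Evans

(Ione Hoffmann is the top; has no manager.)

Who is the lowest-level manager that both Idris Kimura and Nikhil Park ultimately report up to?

Idris Kimura's chain of managers is Uri Vargas, Ione Hoffmann. Nikhil Park's chain of managers is Dilnoza Evans, Uri Vargas, Ione Hoffmann. The first manager that appears in both chains is Uri Vargas.

Uri Vargas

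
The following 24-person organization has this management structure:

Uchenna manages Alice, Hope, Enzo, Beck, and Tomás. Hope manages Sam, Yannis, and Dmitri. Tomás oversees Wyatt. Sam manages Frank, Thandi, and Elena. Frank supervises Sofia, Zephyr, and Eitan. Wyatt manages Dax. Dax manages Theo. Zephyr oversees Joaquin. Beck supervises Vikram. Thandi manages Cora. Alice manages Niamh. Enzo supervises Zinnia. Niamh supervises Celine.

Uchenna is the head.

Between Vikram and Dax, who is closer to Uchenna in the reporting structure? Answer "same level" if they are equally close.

Vikram

Vikram is 2 levels below Uchenna; Dax is 3. Vikram is higher.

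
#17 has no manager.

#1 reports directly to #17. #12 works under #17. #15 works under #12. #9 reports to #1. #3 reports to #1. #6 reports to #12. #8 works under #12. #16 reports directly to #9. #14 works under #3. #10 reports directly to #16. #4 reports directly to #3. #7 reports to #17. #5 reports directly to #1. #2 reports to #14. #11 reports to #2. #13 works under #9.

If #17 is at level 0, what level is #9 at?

2

Chain from #9 up to #17: #9 → #1 → #17. That is 2 steps up, so #9 is 2 levels below #17.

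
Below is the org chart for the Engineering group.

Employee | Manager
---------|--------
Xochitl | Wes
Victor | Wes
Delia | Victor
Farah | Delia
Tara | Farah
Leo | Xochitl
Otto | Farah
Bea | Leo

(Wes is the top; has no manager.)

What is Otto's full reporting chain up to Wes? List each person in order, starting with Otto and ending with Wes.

Otto -> Farah -> Delia -> Victor -> Wes

Otto reports to Farah. Farah reports to Delia. Delia reports to Victor. Victor reports to Wes. Wes is at the top.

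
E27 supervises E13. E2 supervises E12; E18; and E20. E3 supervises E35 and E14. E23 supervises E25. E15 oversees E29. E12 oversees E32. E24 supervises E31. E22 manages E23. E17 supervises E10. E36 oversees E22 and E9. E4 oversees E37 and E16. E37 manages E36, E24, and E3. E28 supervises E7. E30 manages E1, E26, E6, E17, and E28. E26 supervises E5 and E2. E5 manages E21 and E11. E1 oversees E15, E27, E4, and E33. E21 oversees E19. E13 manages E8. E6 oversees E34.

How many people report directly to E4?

E4 directly manages E37, E16. That is 2 direct reports.

2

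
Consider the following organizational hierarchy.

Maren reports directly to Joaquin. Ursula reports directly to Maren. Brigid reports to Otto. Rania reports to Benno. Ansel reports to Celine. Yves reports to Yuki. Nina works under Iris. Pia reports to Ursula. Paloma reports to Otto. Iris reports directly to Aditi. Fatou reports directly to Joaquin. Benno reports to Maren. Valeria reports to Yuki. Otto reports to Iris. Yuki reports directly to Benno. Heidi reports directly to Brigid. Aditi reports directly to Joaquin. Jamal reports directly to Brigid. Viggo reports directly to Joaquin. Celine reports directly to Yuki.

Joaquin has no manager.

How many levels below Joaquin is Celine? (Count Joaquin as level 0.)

4

Chain from Celine up to Joaquin: Celine → Yuki → Benno → Maren → Joaquin. That is 4 steps up, so Celine is 4 levels below Joaquin.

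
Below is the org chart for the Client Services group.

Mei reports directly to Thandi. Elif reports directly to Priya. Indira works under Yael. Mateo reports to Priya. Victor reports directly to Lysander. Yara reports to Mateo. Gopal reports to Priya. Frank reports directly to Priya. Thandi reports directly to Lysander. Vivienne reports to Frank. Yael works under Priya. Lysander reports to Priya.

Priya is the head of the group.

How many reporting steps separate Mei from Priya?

Chain from Mei up to Priya: Mei → Thandi → Lysander → Priya. That is 3 steps up, so Mei is 3 levels below Priya.

3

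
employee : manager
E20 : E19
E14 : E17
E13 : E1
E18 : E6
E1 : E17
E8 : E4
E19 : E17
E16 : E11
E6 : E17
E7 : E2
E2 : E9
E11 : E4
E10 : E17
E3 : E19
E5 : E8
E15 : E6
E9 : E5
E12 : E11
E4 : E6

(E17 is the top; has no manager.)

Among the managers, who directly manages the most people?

E17

Direct-report counts: E17 has 5; E1 has 1; E19 has 2; E6 has 3; E4 has 2; E11 has 2; E8 has 1; E5 has 1; E9 has 1; E2 has 1. The largest is 5, held by E17.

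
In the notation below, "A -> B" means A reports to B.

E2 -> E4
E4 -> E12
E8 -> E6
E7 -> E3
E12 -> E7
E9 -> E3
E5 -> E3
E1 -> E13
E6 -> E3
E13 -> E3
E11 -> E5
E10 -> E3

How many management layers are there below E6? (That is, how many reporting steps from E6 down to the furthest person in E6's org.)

The longest chain under E6 runs E6 → E8, which is 1 level below E6.

1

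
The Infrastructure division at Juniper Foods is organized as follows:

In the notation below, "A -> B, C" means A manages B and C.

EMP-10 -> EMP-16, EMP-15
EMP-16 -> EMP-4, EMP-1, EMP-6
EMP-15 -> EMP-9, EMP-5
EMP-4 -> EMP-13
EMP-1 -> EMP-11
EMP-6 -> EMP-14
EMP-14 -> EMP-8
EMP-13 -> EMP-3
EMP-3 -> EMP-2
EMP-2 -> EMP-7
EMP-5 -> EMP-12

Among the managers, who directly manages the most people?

Direct-report counts: EMP-10 has 2; EMP-15 has 2; EMP-5 has 1; EMP-16 has 3; EMP-6 has 1; EMP-14 has 1; EMP-1 has 1; EMP-4 has 1; EMP-13 has 1; EMP-3 has 1; EMP-2 has 1. The largest is 3, held by EMP-16.

EMP-16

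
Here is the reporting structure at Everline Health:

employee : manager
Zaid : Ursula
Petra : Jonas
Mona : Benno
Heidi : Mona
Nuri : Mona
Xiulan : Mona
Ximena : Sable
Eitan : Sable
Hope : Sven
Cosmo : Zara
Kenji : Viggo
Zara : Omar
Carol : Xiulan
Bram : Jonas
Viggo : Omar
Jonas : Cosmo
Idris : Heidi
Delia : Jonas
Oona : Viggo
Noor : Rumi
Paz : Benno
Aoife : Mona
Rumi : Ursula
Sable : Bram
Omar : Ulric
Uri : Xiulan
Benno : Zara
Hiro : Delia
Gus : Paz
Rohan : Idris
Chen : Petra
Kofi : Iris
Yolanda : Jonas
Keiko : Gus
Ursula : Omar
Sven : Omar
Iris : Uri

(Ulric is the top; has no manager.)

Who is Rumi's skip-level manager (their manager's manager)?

Omar

Rumi reports to Ursula, and Ursula reports to Omar. So Rumi's skip-level manager is Omar.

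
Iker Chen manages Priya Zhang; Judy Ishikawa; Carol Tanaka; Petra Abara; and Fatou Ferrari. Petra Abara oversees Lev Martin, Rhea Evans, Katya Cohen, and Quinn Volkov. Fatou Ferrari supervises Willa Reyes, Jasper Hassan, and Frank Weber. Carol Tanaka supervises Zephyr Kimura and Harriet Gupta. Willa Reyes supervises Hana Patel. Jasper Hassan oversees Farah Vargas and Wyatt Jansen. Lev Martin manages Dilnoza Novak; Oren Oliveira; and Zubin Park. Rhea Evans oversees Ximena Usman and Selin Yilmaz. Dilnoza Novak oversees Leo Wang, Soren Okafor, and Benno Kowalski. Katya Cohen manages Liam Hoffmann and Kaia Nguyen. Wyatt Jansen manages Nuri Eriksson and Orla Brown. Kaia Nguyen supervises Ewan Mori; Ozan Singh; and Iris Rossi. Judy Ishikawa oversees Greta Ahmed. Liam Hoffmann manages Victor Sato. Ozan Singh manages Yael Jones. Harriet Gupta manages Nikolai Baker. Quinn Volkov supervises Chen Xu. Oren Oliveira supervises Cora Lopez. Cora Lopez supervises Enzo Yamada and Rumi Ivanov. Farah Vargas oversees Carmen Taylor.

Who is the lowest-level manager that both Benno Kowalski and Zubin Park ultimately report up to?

Benno Kowalski's chain of managers is Dilnoza Novak, Lev Martin, Petra Abara, Iker Chen. Zubin Park's chain of managers is Lev Martin, Petra Abara, Iker Chen. The first manager that appears in both chains is Lev Martin.

Lev Martin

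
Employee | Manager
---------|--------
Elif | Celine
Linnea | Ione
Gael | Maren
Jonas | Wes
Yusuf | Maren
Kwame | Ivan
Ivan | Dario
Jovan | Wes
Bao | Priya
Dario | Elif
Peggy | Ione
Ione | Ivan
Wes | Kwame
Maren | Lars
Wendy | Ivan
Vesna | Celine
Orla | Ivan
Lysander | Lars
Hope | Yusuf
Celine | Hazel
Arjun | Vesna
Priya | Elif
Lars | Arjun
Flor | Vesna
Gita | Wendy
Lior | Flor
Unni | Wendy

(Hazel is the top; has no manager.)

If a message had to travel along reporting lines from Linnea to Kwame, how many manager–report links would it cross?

Linnea is 2 levels below Ivan, and Kwame is 1 level below Ivan (their lowest common manager). The shortest path runs up from Linnea to Ivan and back down to Kwame: 2 + 1 = 3 links.

3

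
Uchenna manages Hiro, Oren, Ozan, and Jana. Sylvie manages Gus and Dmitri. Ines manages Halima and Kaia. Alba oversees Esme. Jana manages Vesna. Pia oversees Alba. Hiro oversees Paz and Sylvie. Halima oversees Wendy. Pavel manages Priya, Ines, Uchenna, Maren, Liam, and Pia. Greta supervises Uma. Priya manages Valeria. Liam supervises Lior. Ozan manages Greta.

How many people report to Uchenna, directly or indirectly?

11

Uchenna directly manages Hiro, Oren, Ozan, Jana. Under Hiro: Paz, Sylvie, Dmitri, Gus (4). Oren has no reports. Under Ozan: Greta, Uma (2). Under Jana: Vesna (1). So Uchenna's organization is 4 direct reports plus everyone under them: 5 + 1 + 3 + 2 = 11.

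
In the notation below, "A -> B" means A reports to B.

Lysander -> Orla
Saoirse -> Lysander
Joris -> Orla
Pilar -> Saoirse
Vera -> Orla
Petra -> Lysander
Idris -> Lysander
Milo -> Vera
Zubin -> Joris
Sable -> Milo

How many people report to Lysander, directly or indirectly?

4

Lysander directly manages Saoirse, Petra, Idris. Under Saoirse: Pilar (1). Petra has no reports. Idris has no reports. So Lysander's organization is 3 direct reports plus everyone under them: 2 + 1 + 1 = 4.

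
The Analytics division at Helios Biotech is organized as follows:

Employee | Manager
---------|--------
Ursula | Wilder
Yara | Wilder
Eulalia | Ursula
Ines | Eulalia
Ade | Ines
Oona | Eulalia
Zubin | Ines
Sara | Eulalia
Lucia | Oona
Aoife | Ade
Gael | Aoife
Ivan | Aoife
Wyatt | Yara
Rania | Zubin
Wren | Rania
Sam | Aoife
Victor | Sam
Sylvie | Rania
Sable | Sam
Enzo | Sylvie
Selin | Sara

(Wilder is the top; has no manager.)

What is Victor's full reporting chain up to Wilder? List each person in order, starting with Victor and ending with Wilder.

Victor reports to Sam. Sam reports to Aoife. Aoife reports to Ade. Ade reports to Ines. Ines reports to Eulalia. Eulalia reports to Ursula. Ursula reports to Wilder. Wilder is at the top.

Victor -> Sam -> Aoife -> Ade -> Ines -> Eulalia -> Ursula -> Wilder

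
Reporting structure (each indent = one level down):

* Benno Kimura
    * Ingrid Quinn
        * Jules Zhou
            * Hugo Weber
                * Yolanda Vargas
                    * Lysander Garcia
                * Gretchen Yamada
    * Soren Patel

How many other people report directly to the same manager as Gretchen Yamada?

1

Gretchen Yamada reports to Hugo Weber. Hugo Weber's other direct reports are Yolanda Vargas — 1 peer.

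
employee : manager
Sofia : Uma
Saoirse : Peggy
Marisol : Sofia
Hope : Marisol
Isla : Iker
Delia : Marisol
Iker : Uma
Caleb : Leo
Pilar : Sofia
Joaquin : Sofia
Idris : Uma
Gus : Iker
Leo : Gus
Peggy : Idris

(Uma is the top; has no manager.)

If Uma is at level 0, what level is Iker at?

1

Chain from Iker up to Uma: Iker → Uma. That is 1 step up, so Iker is 1 level below Uma.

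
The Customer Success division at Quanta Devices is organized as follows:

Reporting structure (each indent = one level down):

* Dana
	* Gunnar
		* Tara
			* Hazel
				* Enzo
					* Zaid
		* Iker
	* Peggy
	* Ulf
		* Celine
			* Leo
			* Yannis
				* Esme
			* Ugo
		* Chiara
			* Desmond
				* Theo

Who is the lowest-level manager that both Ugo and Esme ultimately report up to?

Ugo's chain of managers is Celine, Ulf, Dana. Esme's chain of managers is Yannis, Celine, Ulf, Dana. The first manager that appears in both chains is Celine.

Celine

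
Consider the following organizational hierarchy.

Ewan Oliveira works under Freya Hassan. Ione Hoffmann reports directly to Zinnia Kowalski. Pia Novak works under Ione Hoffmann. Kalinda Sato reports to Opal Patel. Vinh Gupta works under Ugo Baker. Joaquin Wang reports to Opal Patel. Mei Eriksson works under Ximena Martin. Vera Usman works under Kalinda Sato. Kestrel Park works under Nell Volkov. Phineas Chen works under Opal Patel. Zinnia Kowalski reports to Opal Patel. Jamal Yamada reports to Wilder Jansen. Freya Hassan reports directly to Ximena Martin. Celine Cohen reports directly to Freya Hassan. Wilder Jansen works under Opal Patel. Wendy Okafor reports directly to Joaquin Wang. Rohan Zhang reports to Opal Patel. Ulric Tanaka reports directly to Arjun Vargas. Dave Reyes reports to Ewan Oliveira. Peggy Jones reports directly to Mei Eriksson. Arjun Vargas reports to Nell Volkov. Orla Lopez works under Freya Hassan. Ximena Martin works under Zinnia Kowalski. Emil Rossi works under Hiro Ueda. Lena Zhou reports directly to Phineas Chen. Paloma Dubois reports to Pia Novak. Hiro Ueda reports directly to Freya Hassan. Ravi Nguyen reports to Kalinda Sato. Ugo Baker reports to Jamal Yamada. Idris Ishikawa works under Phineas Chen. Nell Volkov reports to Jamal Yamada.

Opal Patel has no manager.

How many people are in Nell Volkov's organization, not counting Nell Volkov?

3

Nell Volkov directly manages Kestrel Park, Arjun Vargas. Kestrel Park has no reports. Under Arjun Vargas: Ulric Tanaka (1). So Nell Volkov's organization is 2 direct reports plus everyone under them: 1 + 2 = 3.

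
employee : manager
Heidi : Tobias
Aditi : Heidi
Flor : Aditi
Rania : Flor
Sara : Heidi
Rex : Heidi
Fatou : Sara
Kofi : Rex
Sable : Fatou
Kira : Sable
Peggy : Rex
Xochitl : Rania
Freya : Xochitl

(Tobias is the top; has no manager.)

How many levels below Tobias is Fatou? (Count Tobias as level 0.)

Chain from Fatou up to Tobias: Fatou → Sara → Heidi → Tobias. That is 3 steps up, so Fatou is 3 levels below Tobias.

3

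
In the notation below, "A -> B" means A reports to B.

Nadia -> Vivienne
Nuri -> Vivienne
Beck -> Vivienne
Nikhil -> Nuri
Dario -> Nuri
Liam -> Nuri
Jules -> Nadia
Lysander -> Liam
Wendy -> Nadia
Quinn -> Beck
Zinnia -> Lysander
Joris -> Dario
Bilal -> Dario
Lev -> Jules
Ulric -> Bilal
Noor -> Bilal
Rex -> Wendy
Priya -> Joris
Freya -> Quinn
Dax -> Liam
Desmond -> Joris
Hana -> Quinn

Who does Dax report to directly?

Liam

Dax reports directly to Liam.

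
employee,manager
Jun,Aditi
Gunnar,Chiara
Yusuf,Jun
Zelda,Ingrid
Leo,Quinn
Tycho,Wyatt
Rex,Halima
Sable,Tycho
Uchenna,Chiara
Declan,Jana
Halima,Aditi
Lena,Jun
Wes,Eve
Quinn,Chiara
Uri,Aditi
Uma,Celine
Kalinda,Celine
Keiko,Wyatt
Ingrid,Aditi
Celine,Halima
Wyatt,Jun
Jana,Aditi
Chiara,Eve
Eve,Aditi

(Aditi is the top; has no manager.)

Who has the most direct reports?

Direct-report counts: Aditi has 6; Eve has 2; Chiara has 3; Quinn has 1; Jana has 1; Halima has 2; Celine has 2; Ingrid has 1; Jun has 3; Wyatt has 2; Tycho has 1. The largest is 6, held by Aditi.

Aditi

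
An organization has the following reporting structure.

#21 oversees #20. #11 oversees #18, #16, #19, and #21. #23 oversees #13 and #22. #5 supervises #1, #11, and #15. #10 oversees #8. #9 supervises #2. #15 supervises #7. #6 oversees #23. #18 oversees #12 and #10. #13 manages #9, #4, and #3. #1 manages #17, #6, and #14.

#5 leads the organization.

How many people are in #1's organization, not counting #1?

#1 directly manages #17, #6, #14. #17 has no reports. Under #6: #23, #22, #13, #3, #4, #9, #2 (7). #14 has no reports. So #1's organization is 3 direct reports plus everyone under them: 1 + 8 + 1 = 10.

10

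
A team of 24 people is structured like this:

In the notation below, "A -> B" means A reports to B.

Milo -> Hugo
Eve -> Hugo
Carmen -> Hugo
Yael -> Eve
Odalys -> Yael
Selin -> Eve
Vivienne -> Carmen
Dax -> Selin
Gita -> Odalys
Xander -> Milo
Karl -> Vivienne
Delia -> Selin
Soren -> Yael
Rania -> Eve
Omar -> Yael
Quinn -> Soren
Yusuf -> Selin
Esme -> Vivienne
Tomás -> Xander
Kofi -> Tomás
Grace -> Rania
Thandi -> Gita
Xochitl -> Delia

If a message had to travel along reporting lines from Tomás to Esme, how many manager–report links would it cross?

Tomás is 3 levels below Hugo, and Esme is 3 levels below Hugo (their lowest common manager). The shortest path runs up from Tomás to Hugo and back down to Esme: 3 + 3 = 6 links.

6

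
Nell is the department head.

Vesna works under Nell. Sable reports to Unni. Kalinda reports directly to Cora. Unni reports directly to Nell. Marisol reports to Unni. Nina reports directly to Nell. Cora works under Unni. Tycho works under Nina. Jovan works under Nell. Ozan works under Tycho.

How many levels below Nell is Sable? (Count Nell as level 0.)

2

Chain from Sable up to Nell: Sable → Unni → Nell. That is 2 steps up, so Sable is 2 levels below Nell.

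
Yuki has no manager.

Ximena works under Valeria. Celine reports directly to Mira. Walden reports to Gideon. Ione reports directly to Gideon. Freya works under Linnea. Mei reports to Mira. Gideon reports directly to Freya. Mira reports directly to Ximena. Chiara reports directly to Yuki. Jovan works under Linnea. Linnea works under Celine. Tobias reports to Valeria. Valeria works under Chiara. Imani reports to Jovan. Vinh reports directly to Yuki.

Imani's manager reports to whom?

Linnea

Imani reports to Jovan, and Jovan reports to Linnea. So Imani's skip-level manager is Linnea.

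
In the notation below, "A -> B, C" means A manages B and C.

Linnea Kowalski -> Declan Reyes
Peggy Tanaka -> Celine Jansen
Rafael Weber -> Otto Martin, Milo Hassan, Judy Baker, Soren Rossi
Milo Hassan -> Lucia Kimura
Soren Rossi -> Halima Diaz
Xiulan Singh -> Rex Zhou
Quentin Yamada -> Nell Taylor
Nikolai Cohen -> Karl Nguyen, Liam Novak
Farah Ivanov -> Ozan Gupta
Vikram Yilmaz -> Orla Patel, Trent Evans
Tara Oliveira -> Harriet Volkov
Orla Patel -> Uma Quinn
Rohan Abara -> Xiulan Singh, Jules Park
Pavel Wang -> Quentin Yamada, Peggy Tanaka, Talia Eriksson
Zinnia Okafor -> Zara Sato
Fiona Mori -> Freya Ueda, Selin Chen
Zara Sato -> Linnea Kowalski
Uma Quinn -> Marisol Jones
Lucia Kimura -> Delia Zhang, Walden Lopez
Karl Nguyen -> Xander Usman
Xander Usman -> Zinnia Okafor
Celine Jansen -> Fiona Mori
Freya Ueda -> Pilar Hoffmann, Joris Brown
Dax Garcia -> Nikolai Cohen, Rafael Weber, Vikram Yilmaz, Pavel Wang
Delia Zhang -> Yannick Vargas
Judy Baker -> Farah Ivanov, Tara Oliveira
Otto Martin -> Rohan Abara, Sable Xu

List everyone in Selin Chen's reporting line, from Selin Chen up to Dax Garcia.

Selin Chen -> Fiona Mori -> Celine Jansen -> Peggy Tanaka -> Pavel Wang -> Dax Garcia

Selin Chen reports to Fiona Mori. Fiona Mori reports to Celine Jansen. Celine Jansen reports to Peggy Tanaka. Peggy Tanaka reports to Pavel Wang. Pavel Wang reports to Dax Garcia. Dax Garcia is at the top.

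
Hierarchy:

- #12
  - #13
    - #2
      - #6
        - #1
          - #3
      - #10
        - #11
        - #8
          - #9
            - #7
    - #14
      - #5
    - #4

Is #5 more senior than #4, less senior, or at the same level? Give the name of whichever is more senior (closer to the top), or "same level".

#5 is 3 levels below #12; #4 is 2. #4 is higher.

#4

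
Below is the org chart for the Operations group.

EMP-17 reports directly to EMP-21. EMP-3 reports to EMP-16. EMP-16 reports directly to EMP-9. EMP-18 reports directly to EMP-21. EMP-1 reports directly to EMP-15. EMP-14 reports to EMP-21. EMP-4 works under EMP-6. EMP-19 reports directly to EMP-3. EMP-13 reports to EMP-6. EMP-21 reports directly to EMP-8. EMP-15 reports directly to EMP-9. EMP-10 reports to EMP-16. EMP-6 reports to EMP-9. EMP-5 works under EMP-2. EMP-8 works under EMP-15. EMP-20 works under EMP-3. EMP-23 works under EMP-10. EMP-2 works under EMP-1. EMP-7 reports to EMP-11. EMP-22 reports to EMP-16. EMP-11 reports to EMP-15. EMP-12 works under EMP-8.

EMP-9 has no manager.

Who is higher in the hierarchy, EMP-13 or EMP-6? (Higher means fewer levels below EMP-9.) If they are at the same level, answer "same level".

EMP-13 is 2 levels below EMP-9; EMP-6 is 1. EMP-6 is higher.

EMP-6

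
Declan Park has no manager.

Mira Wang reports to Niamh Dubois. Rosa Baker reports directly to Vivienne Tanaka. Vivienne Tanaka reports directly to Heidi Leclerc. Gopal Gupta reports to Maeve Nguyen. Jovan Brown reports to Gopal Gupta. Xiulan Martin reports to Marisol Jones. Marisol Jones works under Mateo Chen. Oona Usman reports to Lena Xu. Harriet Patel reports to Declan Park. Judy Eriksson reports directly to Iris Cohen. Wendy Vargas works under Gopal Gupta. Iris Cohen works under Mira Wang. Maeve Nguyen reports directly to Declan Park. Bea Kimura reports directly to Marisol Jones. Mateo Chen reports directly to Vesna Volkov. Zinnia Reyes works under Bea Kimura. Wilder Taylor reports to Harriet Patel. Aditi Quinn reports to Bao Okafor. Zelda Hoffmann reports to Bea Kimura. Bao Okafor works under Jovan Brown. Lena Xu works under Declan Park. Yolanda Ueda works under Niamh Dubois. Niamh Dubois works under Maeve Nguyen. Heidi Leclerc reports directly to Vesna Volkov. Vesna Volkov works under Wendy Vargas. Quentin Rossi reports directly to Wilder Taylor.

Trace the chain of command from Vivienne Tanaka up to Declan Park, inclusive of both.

Vivienne Tanaka -> Heidi Leclerc -> Vesna Volkov -> Wendy Vargas -> Gopal Gupta -> Maeve Nguyen -> Declan Park

Vivienne Tanaka reports to Heidi Leclerc. Heidi Leclerc reports to Vesna Volkov. Vesna Volkov reports to Wendy Vargas. Wendy Vargas reports to Gopal Gupta. Gopal Gupta reports to Maeve Nguyen. Maeve Nguyen reports to Declan Park. Declan Park is at the top.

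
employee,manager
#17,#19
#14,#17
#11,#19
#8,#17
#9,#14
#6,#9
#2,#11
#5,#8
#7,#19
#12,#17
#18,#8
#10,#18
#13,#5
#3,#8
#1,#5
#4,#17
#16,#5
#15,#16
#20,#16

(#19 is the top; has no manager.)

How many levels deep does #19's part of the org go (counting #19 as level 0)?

5

The longest chain under #19 runs #19 → #17 → #8 → #5 → #16 → #20, which is 5 levels below #19.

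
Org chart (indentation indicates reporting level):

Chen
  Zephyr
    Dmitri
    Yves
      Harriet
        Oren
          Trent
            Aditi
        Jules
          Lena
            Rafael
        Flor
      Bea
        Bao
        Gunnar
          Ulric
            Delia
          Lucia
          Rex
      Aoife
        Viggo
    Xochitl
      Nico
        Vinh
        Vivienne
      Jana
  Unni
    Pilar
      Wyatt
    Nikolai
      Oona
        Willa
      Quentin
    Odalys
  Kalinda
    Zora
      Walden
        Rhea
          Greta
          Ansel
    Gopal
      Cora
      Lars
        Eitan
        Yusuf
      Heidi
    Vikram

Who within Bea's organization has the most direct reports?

Gunnar

Direct-report counts within Bea's organization: Bea has 2; Gunnar has 3; Ulric has 1. The largest is 3, held by Gunnar.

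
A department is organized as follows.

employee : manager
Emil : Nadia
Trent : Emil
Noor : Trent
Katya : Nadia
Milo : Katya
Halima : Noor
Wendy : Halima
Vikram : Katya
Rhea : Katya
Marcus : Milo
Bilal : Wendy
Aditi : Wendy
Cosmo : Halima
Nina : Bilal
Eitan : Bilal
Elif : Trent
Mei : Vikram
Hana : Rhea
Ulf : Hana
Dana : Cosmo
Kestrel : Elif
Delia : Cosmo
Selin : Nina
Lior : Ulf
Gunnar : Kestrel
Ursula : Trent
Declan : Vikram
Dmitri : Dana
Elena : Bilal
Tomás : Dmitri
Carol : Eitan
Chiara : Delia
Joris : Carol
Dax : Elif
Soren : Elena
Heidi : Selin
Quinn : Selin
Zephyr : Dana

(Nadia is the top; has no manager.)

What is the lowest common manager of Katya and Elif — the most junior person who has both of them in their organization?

Nadia

Katya's chain of managers is Nadia. Elif's chain of managers is Trent, Emil, Nadia. The first manager that appears in both chains is Nadia.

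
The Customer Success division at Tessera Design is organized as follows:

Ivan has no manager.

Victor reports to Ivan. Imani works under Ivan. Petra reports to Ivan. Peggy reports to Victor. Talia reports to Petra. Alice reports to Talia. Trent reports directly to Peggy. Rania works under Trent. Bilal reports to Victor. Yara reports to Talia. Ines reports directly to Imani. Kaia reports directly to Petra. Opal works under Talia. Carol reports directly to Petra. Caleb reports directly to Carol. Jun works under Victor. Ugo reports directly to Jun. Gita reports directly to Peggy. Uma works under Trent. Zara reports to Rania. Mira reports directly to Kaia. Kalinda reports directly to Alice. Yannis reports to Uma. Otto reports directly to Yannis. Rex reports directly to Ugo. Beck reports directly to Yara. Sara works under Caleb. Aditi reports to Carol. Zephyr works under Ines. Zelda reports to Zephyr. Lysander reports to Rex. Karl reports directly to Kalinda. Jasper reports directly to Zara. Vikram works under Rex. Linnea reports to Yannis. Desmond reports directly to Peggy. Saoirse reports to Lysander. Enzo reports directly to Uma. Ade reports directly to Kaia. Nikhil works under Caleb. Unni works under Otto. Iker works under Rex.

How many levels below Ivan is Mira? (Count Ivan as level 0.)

3

Chain from Mira up to Ivan: Mira → Kaia → Petra → Ivan. That is 3 steps up, so Mira is 3 levels below Ivan.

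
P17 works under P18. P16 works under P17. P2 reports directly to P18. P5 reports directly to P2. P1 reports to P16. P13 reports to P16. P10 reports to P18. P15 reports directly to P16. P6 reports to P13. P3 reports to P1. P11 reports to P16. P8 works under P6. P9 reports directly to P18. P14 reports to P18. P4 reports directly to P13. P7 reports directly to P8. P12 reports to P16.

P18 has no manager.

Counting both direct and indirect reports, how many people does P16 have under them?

P16 directly manages P1, P13, P15, P11, P12. Under P1: P3 (1). Under P13: P4, P6, P8, P7 (4). P15 has no reports. P11 has no reports. P12 has no reports. So P16's organization is 5 direct reports plus everyone under them: 2 + 5 + 1 + 1 + 1 = 10.

10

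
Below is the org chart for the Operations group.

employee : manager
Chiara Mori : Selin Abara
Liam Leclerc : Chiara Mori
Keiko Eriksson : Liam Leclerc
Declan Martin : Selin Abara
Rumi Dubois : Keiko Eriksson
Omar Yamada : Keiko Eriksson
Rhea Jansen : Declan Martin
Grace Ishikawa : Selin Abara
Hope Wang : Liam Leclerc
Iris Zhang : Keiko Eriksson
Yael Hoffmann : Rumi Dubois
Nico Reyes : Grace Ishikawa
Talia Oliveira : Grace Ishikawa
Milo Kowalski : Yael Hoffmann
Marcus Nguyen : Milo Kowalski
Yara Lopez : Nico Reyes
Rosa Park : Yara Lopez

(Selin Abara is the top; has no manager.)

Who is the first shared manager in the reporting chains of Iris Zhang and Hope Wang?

Liam Leclerc

Iris Zhang's chain of managers is Keiko Eriksson, Liam Leclerc, Chiara Mori, Selin Abara. Hope Wang's chain of managers is Liam Leclerc, Chiara Mori, Selin Abara. The first manager that appears in both chains is Liam Leclerc.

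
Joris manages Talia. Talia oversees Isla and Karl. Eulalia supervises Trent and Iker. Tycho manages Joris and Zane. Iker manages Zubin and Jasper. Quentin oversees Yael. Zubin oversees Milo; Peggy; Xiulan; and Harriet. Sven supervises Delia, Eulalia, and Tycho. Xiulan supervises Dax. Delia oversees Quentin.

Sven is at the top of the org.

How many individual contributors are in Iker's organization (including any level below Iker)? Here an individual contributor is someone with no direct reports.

5

The people in Iker's organization with no one reporting to them are Jasper, Milo, Harriet, Dax, Peggy. That is 5.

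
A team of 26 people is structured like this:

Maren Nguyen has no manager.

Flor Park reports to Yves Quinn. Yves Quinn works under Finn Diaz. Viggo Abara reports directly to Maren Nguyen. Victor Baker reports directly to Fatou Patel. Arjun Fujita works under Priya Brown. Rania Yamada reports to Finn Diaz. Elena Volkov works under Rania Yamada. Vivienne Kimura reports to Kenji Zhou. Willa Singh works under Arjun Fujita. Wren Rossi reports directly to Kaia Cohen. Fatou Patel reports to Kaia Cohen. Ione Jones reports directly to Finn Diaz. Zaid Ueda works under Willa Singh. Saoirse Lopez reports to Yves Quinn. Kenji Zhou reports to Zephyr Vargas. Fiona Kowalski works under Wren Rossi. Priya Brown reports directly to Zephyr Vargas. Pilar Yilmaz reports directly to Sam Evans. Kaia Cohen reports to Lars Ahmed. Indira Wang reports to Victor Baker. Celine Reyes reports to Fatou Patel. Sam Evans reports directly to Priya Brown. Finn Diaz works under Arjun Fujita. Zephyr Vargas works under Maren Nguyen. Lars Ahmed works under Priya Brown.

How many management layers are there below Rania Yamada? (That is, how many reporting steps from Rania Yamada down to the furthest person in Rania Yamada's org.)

The longest chain under Rania Yamada runs Rania Yamada → Elena Volkov, which is 1 level below Rania Yamada.

1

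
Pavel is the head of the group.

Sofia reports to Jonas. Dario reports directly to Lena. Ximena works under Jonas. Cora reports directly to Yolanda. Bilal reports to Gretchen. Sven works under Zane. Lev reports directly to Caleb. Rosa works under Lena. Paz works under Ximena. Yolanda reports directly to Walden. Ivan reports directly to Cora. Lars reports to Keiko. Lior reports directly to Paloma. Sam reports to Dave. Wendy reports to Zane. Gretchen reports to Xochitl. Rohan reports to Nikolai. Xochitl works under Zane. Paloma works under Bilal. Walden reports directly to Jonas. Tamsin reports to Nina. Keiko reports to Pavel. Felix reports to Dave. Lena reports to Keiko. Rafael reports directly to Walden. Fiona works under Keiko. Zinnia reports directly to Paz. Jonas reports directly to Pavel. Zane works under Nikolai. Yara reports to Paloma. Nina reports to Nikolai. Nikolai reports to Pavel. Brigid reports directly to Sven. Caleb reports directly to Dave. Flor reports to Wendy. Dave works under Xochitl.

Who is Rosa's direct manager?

Rosa reports directly to Lena.

Lena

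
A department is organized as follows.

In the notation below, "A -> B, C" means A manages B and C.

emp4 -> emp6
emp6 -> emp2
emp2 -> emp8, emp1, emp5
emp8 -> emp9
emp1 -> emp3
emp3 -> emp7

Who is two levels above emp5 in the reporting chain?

emp5 reports to emp2, and emp2 reports to emp6. So emp5's skip-level manager is emp6.

emp6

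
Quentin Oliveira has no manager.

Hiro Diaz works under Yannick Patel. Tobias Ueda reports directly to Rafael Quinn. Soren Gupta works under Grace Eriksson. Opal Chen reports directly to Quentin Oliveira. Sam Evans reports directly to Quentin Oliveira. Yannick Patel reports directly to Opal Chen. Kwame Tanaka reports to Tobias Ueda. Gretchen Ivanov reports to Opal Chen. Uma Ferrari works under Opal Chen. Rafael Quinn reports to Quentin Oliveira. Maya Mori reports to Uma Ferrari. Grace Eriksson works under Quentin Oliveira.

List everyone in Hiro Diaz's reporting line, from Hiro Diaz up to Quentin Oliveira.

Hiro Diaz -> Yannick Patel -> Opal Chen -> Quentin Oliveira

Hiro Diaz reports to Yannick Patel. Yannick Patel reports to Opal Chen. Opal Chen reports to Quentin Oliveira. Quentin Oliveira is at the top.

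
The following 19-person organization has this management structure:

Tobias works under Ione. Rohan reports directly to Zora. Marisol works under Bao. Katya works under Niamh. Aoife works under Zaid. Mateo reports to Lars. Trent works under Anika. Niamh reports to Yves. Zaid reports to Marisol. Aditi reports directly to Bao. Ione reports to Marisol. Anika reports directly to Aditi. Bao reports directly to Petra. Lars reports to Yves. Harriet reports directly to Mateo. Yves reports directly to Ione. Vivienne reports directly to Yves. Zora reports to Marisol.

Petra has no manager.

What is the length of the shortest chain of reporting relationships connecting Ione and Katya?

3

Katya is in Ione's organization: the chain from Katya up to Ione is Katya → Niamh → Yves → Ione, which is 3 links.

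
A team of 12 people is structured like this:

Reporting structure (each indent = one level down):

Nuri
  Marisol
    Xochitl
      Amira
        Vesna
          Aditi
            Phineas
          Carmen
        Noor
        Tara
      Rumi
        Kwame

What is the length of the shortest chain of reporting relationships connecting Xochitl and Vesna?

Vesna is in Xochitl's organization: the chain from Vesna up to Xochitl is Vesna → Amira → Xochitl, which is 2 links.

2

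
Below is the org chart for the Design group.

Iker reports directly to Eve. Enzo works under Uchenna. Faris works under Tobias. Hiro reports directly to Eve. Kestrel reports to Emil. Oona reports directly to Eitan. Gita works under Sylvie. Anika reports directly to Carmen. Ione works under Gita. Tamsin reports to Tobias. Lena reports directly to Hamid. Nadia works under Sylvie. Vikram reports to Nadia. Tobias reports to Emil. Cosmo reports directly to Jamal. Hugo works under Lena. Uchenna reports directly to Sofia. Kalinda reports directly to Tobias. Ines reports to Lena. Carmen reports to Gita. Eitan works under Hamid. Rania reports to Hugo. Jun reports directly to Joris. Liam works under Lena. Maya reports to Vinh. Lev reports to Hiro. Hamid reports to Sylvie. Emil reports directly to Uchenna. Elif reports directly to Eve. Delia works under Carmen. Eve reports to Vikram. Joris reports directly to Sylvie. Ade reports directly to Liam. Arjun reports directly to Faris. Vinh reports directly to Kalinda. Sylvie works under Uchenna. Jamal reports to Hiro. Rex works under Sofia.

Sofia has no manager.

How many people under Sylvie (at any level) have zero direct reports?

12

The people in Sylvie's organization with no one reporting to them are Iker, Elif, Lev, Cosmo, Jun, Oona, Ade, Ines, Rania, Ione, Anika, Delia. That is 12.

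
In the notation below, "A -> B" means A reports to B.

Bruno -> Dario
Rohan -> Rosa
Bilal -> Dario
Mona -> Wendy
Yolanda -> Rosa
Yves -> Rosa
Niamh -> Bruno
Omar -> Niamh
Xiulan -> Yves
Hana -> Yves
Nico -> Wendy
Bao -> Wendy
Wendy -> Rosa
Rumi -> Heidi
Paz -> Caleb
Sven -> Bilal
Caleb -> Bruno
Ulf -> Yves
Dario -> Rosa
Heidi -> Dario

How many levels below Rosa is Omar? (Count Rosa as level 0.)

Chain from Omar up to Rosa: Omar → Niamh → Bruno → Dario → Rosa. That is 4 steps up, so Omar is 4 levels below Rosa.

4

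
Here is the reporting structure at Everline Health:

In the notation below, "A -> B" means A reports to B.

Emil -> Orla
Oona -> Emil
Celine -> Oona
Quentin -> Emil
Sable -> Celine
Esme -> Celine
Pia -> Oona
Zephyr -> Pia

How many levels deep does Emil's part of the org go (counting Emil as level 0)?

3

The longest chain under Emil runs Emil → Oona → Pia → Zephyr, which is 3 levels below Emil.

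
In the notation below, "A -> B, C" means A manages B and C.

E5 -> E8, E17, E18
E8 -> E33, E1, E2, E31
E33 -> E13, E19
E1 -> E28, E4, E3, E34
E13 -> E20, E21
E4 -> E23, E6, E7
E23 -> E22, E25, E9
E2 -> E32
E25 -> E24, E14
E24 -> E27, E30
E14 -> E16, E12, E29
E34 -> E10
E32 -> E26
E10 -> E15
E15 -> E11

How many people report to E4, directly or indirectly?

13

E4 directly manages E23, E6, E7. Under E23: E9, E25, E14, E29, E12, E16, E24, E30, E27, E22 (10). E6 has no reports. E7 has no reports. So E4's organization is 3 direct reports plus everyone under them: 11 + 1 + 1 = 13.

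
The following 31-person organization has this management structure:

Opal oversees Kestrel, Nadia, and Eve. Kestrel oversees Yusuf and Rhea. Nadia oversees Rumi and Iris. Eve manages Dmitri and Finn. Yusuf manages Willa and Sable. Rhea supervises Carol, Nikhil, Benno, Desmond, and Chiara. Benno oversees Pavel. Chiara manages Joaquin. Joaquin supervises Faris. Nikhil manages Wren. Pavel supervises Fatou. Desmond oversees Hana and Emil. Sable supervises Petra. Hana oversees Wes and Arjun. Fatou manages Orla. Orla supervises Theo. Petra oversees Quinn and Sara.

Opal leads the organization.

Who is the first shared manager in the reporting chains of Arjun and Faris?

Rhea

Arjun's chain of managers is Hana, Desmond, Rhea, Kestrel, Opal. Faris's chain of managers is Joaquin, Chiara, Rhea, Kestrel, Opal. The first manager that appears in both chains is Rhea.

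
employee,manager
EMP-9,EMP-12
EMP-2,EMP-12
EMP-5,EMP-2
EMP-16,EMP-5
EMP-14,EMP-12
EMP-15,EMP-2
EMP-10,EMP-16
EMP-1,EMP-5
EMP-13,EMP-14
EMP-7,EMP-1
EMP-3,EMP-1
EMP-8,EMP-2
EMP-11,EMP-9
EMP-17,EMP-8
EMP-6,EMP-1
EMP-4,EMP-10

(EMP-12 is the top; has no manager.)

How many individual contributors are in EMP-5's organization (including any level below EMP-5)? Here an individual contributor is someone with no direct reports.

The people in EMP-5's organization with no one reporting to them are EMP-6, EMP-3, EMP-7, EMP-4. That is 4.

4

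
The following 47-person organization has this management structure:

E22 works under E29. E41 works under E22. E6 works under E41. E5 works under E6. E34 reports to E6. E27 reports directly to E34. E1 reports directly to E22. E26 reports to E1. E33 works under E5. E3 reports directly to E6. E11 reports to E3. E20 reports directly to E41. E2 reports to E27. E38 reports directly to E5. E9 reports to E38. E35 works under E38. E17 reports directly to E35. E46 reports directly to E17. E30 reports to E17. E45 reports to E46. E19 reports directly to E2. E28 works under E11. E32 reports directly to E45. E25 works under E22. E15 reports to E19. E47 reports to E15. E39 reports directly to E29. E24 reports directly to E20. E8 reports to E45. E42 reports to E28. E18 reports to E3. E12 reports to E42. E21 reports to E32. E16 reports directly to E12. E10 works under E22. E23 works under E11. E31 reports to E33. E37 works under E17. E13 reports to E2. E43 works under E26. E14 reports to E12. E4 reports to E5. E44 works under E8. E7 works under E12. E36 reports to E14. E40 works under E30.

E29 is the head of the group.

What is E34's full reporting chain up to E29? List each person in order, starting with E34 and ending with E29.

E34 reports to E6. E6 reports to E41. E41 reports to E22. E22 reports to E29. E29 is at the top.

E34 -> E6 -> E41 -> E22 -> E29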